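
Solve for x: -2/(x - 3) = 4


Multiply both sides by (x - 3): -2 = 4(x - 3)
Distribute: -2 = 4x - 12
4x = -2 + 12 = 10
x = 5/2

x = 5/2


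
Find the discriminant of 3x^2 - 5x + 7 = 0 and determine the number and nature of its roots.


For ax^2 + bx + c = 0, discriminant D = b^2 - 4ac
Here a = 3, b = -5, c = 7
D = (-5)^2 - 4(3)(7) = 25 - 84 = -59

D = -59 < 0
The equation has no real roots (2 complex conjugate roots).

Discriminant = -59, no real roots (2 complex conjugate roots)


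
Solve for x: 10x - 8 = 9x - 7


Starting with: 10x - 8 = 9x - 7
Move all x terms to left: (10 - 9)x = -7 + 8
Simplify: x = 1
Divide both sides by 1: x = 1

x = 1


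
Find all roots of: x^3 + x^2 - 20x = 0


The constant term is 0, so x = 0 is a root. Factor out x:
  x^2 + x - 20 = 0
Solve the quadratic x^2 + x - 20 = 0: discriminant = 1^2 - 4(1)(-20) = 1 + 80 = 81.
sqrt(81) = 9, so x = (-1 ± 9)/2: x = 4 or x = -5.
Collecting all roots found:

x = -5, x = 0, x = 4


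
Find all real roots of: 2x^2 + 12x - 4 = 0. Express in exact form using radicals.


Using the quadratic formula: x = (-b ± sqrt(b^2 - 4ac)) / (2a)
Here a = 2, b = 12, c = -4
Discriminant = b^2 - 4ac = 12^2 - 4(2)(-4) = 144 + 32 = 176
Since discriminant = 176 > 0, there are two real roots.
x = (-12 ± 4*sqrt(11)) / 4
Simplifying: x = -3 ± sqrt(11)
Numerically: x ≈ 0.3166 or x ≈ -6.3166

x = -3 + sqrt(11) or x = -3 - sqrt(11)


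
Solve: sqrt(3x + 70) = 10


Square both sides: 3x + 70 = 10^2 = 100
3x = 100 - 70 = 30
x = 10
Check: sqrt(3*10 + 70) = sqrt(100) = 10 ✓

x = 10


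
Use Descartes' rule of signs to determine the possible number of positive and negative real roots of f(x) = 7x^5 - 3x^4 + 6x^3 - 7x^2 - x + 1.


Descartes' rule of signs:

For positive roots, count sign changes in f(x) = 7x^5 - 3x^4 + 6x^3 - 7x^2 - x + 1:
Signs of coefficients: +, -, +, -, -, +
Number of sign changes: 4
Possible positive real roots: 4, 2, 0

For negative roots, examine f(-x) = -7x^5 - 3x^4 - 6x^3 - 7x^2 + x + 1:
Signs of coefficients: -, -, -, -, +, +
Number of sign changes: 1
Possible negative real roots: 1

Positive roots: 4 or 2 or 0; Negative roots: 1


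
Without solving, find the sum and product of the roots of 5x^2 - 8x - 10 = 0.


By Vieta's formulas for ax^2 + bx + c = 0:
  Sum of roots = -b/a
  Product of roots = c/a

Here a = 5, b = -8, c = -10
Sum = -(-8)/5 = 8/5
Product = -10/5 = -2

Sum = 8/5, Product = -2


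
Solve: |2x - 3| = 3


An absolute value equation |expr| = 3 gives two cases:
Case 1: 2x - 3 = 3
  2x = 6, so x = 3
Case 2: 2x - 3 = -3
  2x = 0, so x = 0

x = 0, x = 3


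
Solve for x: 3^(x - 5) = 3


Express both sides with the same base.
3 = 3^1
Since the bases match, equate exponents: x - 5 = 1
So x = 1 - (-5) = 6

x = 6


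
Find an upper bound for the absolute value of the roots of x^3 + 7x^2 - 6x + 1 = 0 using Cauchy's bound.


Cauchy's bound: all roots r satisfy |r| <= 1 + max(|a_i/a_n|) for i = 0,...,n-1
where a_n is the leading coefficient.

Coefficients: [1, 7, -6, 1]
Leading coefficient a_n = 1
Ratios |a_i/a_n|: 7, 6, 1
Maximum ratio: 7
Cauchy's bound: |r| <= 1 + 7 = 8

Upper bound = 8


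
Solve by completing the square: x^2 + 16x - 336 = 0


Start: x^2 + 16x - 336 = 0
Move constant: x^2 + 16x = 336
Half of 16 is 8, squared is 64
Add 64 to both sides: x^2 + 16x + 64 = 400
(x + 8)^2 = 400
x + 8 = ±20
x = -8 + 20 = 12 or x = -8 - 20 = -28

x = -28, x = 12


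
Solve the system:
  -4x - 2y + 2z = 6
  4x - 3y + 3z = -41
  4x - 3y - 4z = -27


Using Cramer's rule. Expand each determinant along the first row.
D  = (-4)*[(-3)*(-4) - 3*(-3)] - (-2)*[4*(-4) - 3*4] + 2*[4*(-3) - (-3)*4]
  = (-4)*(21) - (-2)*(-28) + 2*(0) = -140
Dx = 6*[(-3)*(-4) - 3*(-3)] - (-2)*[(-41)*(-4) - 3*(-27)] + 2*[(-41)*(-3) - (-3)*(-27)]
  = 6*(21) - (-2)*(245) + 2*(42) = 700
Dy = (-4)*[(-41)*(-4) - 3*(-27)] - 6*[4*(-4) - 3*4] + 2*[4*(-27) - (-41)*4]
  = (-4)*(245) - 6*(-28) + 2*(56) = -700
Dz = (-4)*[(-3)*(-27) - (-41)*(-3)] - (-2)*[4*(-27) - (-41)*4] + 6*[4*(-3) - (-3)*4]
  = (-4)*(-42) - (-2)*(56) + 6*(0) = 280
x = Dx/D = 700/-140 = -5, y = Dy/D = -700/-140 = 5, z = Dz/D = 280/-140 = -2
Check eq1: (-4)(-5) + (-2)(5) + (2)(-2) = 6 = 6 ✓
Check eq2: (4)(-5) + (-3)(5) + (3)(-2) = -41 = -41 ✓
Check eq3: (4)(-5) + (-3)(5) + (-4)(-2) = -27 = -27 ✓

x = -5, y = 5, z = -2


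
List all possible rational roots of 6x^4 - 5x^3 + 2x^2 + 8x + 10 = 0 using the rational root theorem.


Rational root theorem: possible roots are ±p/q where:
  p divides the constant term (10): p ∈ {1, 2, 5, 10}
  q divides the leading coefficient (6): q ∈ {1, 2, 3, 6}

All possible rational roots: -10, -5, -10/3, -5/2, -2, -5/3, -1, -5/6, -2/3, -1/2, -1/3, -1/6, 1/6, 1/3, 1/2, 2/3, 5/6, 1, 5/3, 2, 5/2, 10/3, 5, 10

-10, -5, -10/3, -5/2, -2, -5/3, -1, -5/6, -2/3, -1/2, -1/3, -1/6, 1/6, 1/3, 1/2, 2/3, 5/6, 1, 5/3, 2, 5/2, 10/3, 5, 10


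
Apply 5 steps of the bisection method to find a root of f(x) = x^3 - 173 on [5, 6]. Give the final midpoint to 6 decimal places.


f(x) = x^3 - 173
f(5) = -48 < 0
f(6) = 43 > 0

Step 1: midpoint = (5.000000 + 6.000000)/2 = 5.500000
  f(5.500000) = -6.625000
  f(mid) < 0, so root is in [5.500000, 6.000000]

Step 2: midpoint = (5.500000 + 6.000000)/2 = 5.750000
  f(5.750000) = 17.109375
  f(mid) > 0, so root is in [5.500000, 5.750000]

Step 3: midpoint = (5.500000 + 5.750000)/2 = 5.625000
  f(5.625000) = 4.978516
  f(mid) > 0, so root is in [5.500000, 5.625000]

Step 4: midpoint = (5.500000 + 5.625000)/2 = 5.562500
  f(5.562500) = -0.888428
  f(mid) < 0, so root is in [5.562500, 5.625000]

Step 5: midpoint = (5.562500 + 5.625000)/2 = 5.593750
  f(5.593750) = 2.028656
  f(mid) > 0, so root is in [5.562500, 5.593750]

midpoint = 5.593750


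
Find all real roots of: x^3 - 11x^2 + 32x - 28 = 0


Let p(x) = x^3 - 11x^2 + 32x - 28. By the rational root theorem (leading coefficient 1), any rational root is an integer divisor of 28: try ±1, ±2, ... in turn.
Test x = 1: value = -6 ≠ 0.
Test x = -1: value = -72 ≠ 0.
Test x = 2: value = 0 ✓, so (x - 2) is a factor.
Synthetic division by (x - 2): bring down 1; 1(2) - 11 = -9; (-9)(2) + 32 = 14; 14(2) - 28 = 0 → quotient x^2 - 9x + 14, remainder 0.
Solve the quadratic x^2 - 9x + 14 = 0: discriminant = (-9)^2 - 4(1)(14) = 81 - 56 = 25.
sqrt(25) = 5, so x = (9 ± 5)/2: x = 7 or x = 2.

x = 2 (multiplicity 2), x = 7


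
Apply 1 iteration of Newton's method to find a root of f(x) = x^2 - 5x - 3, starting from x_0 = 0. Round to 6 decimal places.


Newton's method: x_(n+1) = x_n - f(x_n)/f'(x_n)
f(x) = x^2 - 5x - 3
f'(x) = 2x - 5

Iteration 1:
  f(0.000000) = -3.000000
  f'(0.000000) = -5.000000
  x_1 = 0.000000 - (-3.000000)/(-5.000000) = -0.600000

x_1 = -0.600000


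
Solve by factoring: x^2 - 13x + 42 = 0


We need two numbers that multiply to 42 and add to -13.
Those numbers are -6 and -7 (since (-6) * (-7) = 42 and (-6) + (-7) = -13).
So x^2 - 13x + 42 = (x - 6)(x - 7) = 0
Setting each factor to zero: x = 6 or x = 7

x = 6, x = 7


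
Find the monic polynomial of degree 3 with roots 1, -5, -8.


A monic polynomial with roots 1, -5, -8 is:
p(x) = (x - 1)(x + 5)(x + 8)
After multiplying by (x - 1): x - 1
After multiplying by (x + 5): x^2 + 4x - 5
After multiplying by (x + 8): x^3 + 12x^2 + 27x - 40

x^3 + 12x^2 + 27x - 40


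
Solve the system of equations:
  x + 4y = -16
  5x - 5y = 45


Using Cramer's rule:
Determinant D = (1)(-5) - (5)(4) = -5 - 20 = -25
Dx = (-16)(-5) - (45)(4) = 80 - 180 = -100
Dy = (1)(45) - (5)(-16) = 45 + 80 = 125
x = Dx/D = -100/-25 = 4
y = Dy/D = 125/-25 = -5

x = 4, y = -5


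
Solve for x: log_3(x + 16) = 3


Convert to exponential form: x + 16 = 3^3 = 27
x = 27 - 16 = 11
Check: log_3(11 + 16) = log_3(27) = log_3(27) = 3 ✓

x = 11


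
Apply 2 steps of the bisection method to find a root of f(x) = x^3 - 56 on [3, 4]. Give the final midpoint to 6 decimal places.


f(x) = x^3 - 56
f(3) = -29 < 0
f(4) = 8 > 0

Step 1: midpoint = (3.000000 + 4.000000)/2 = 3.500000
  f(3.500000) = -13.125000
  f(mid) < 0, so root is in [3.500000, 4.000000]

Step 2: midpoint = (3.500000 + 4.000000)/2 = 3.750000
  f(3.750000) = -3.265625
  f(mid) < 0, so root is in [3.750000, 4.000000]

midpoint = 3.750000


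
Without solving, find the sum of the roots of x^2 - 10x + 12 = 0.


By Vieta's formulas for ax^2 + bx + c = 0:
  Sum of roots = -b/a
  Product of roots = c/a

Here a = 1, b = -10, c = 12
Sum = -(-10)/1 = 10
Product = 12/1 = 12

Sum = 10


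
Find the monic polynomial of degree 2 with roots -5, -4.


A monic polynomial with roots -5, -4 is:
p(x) = (x + 5)(x + 4)
After multiplying by (x + 5): x + 5
After multiplying by (x + 4): x^2 + 9x + 20

x^2 + 9x + 20


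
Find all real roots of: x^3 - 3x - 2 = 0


Let p(x) = x^3 - 3x - 2. By the rational root theorem (leading coefficient 1), any rational root is an integer divisor of 2: try ±1, ±2, ... in turn.
Test x = 1: value = -4 ≠ 0.
Test x = -1: value = 0 ✓, so (x + 1) is a factor.
Synthetic division by (x + 1): bring down 1; 1(-1) + 0 = -1; (-1)(-1) - 3 = -2; (-2)(-1) - 2 = 0 → quotient x^2 - x - 2, remainder 0.
Solve the quadratic x^2 - x - 2 = 0: discriminant = (-1)^2 - 4(1)(-2) = 1 + 8 = 9.
sqrt(9) = 3, so x = (1 ± 3)/2: x = 2 or x = -1.

x = -1 (multiplicity 2), x = 2


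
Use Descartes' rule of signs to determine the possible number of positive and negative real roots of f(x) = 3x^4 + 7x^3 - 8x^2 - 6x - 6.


Descartes' rule of signs:

For positive roots, count sign changes in f(x) = 3x^4 + 7x^3 - 8x^2 - 6x - 6:
Signs of coefficients: +, +, -, -, -
Number of sign changes: 1
Possible positive real roots: 1

For negative roots, examine f(-x) = 3x^4 - 7x^3 - 8x^2 + 6x - 6:
Signs of coefficients: +, -, -, +, -
Number of sign changes: 3
Possible negative real roots: 3, 1

Positive roots: 1; Negative roots: 3 or 1


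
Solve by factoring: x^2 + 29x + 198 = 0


We need two numbers that multiply to 198 and add to 29.
Those numbers are 18 and 11 (since 18 * 11 = 198 and 18 + 11 = 29).
So x^2 + 29x + 198 = (x + 18)(x + 11) = 0
Setting each factor to zero: x = -18 or x = -11

x = -18, x = -11


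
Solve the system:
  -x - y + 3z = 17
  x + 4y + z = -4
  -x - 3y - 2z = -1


Using Cramer's rule. Expand each determinant along the first row.
D  = (-1)*[4*(-2) - 1*(-3)] - (-1)*[1*(-2) - 1*(-1)] + 3*[1*(-3) - 4*(-1)]
  = (-1)*(-5) - (-1)*(-1) + 3*(1) = 7
Dx = 17*[4*(-2) - 1*(-3)] - (-1)*[(-4)*(-2) - 1*(-1)] + 3*[(-4)*(-3) - 4*(-1)]
  = 17*(-5) - (-1)*(9) + 3*(16) = -28
Dy = (-1)*[(-4)*(-2) - 1*(-1)] - 17*[1*(-2) - 1*(-1)] + 3*[1*(-1) - (-4)*(-1)]
  = (-1)*(9) - 17*(-1) + 3*(-5) = -7
Dz = (-1)*[4*(-1) - (-4)*(-3)] - (-1)*[1*(-1) - (-4)*(-1)] + 17*[1*(-3) - 4*(-1)]
  = (-1)*(-16) - (-1)*(-5) + 17*(1) = 28
x = Dx/D = -28/7 = -4, y = Dy/D = -7/7 = -1, z = Dz/D = 28/7 = 4
Check eq1: (-1)(-4) + (-1)(-1) + (3)(4) = 17 = 17 ✓
Check eq2: (1)(-4) + (4)(-1) + (1)(4) = -4 = -4 ✓
Check eq3: (-1)(-4) + (-3)(-1) + (-2)(4) = -1 = -1 ✓

x = -4, y = -1, z = 4


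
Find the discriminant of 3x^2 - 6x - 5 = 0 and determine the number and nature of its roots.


For ax^2 + bx + c = 0, discriminant D = b^2 - 4ac
Here a = 3, b = -6, c = -5
D = (-6)^2 - 4(3)(-5) = 36 + 60 = 96

D = 96 > 0 but not a perfect square
The equation has 2 distinct real irrational roots.

Discriminant = 96, 2 distinct real irrational roots


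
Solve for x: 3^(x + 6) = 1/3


Express both sides with the same base.
1/3 = 3^(-1)
Since the bases match, equate exponents: x + 6 = -1
So x = -1 - (6) = -7

x = -7


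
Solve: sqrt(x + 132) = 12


Square both sides: x + 132 = 12^2 = 144
x = 144 - 132 = 12
x = 12
Check: sqrt(1*12 + 132) = sqrt(144) = 12 ✓

x = 12


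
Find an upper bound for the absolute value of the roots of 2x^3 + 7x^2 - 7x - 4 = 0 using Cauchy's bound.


Cauchy's bound: all roots r satisfy |r| <= 1 + max(|a_i/a_n|) for i = 0,...,n-1
where a_n is the leading coefficient.

Coefficients: [2, 7, -7, -4]
Leading coefficient a_n = 2
Ratios |a_i/a_n|: 7/2, 7/2, 2
Maximum ratio: 7/2
Cauchy's bound: |r| <= 1 + 7/2 = 9/2

Upper bound = 9/2


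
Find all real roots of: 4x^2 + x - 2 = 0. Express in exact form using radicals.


Using the quadratic formula: x = (-b ± sqrt(b^2 - 4ac)) / (2a)
Here a = 4, b = 1, c = -2
Discriminant = b^2 - 4ac = 1^2 - 4(4)(-2) = 1 + 32 = 33
Since discriminant = 33 > 0, there are two real roots.
x = (-1 ± sqrt(33)) / 8
Numerically: x ≈ 0.5931 or x ≈ -0.8431

x = (-1 + sqrt(33)) / 8 or x = (-1 - sqrt(33)) / 8


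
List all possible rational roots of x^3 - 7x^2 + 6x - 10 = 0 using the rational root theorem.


Rational root theorem: possible roots are ±p/q where:
  p divides the constant term (-10): p ∈ {1, 2, 5, 10}
  q divides the leading coefficient (1): q ∈ {1}

All possible rational roots: -10, -5, -2, -1, 1, 2, 5, 10

-10, -5, -2, -1, 1, 2, 5, 10


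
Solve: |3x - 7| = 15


An absolute value equation |expr| = 15 gives two cases:
Case 1: 3x - 7 = 15
  3x = 22, so x = 22/3
Case 2: 3x - 7 = -15
  3x = -8, so x = -8/3

x = -8/3, x = 22/3


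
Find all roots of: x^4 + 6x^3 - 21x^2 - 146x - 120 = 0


Let p(x) = x^4 + 6x^3 - 21x^2 - 146x - 120. By the rational root theorem (leading coefficient 1), any rational root is an integer divisor of 120: try ±1, ±2, ... in turn.
Test x = 1: value = -280 ≠ 0.
Test x = -1: value = 0 ✓, so (x + 1) is a factor.
Synthetic division by (x + 1): bring down 1; 1(-1) + 6 = 5; 5(-1) - 21 = -26; (-26)(-1) - 146 = -120; (-120)(-1) - 120 = 0 → quotient x^3 + 5x^2 - 26x - 120, remainder 0.
Continue with the quotient x^3 + 5x^2 - 26x - 120 (candidates must divide 120; re-test x = -1 first in case it repeats).
Test x = -1: value = -90 ≠ 0.
Test x = 2: value = -144 ≠ 0.
Test x = -2: value = -56 ≠ 0.
Test x = 3: value = -126 ≠ 0.
Test x = -3: value = -24 ≠ 0.
Test x = 4: value = -80 ≠ 0.
Test x = -4: value = 0 ✓, so (x + 4) is a factor.
Synthetic division by (x + 4): bring down 1; 1(-4) + 5 = 1; 1(-4) - 26 = -30; (-30)(-4) - 120 = 0 → quotient x^2 + x - 30, remainder 0.
Solve the quadratic x^2 + x - 30 = 0: discriminant = 1^2 - 4(1)(-30) = 1 + 120 = 121.
sqrt(121) = 11, so x = (-1 ± 11)/2: x = 5 or x = -6.
Collecting all roots found:

x = -6, x = -4, x = -1, x = 5


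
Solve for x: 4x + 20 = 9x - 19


Starting with: 4x + 20 = 9x - 19
Move all x terms to left: (4 - 9)x = -19 - 20
Simplify: -5x = -39
Divide both sides by -5: x = 39/5

x = 39/5


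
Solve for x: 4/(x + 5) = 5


Multiply both sides by (x + 5): 4 = 5(x + 5)
Distribute: 4 = 5x + 25
5x = 4 - 25 = -21
x = -21/5

x = -21/5


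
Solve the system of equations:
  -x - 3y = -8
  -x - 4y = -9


Using Cramer's rule:
Determinant D = (-1)(-4) - (-1)(-3) = 4 - 3 = 1
Dx = (-8)(-4) - (-9)(-3) = 32 - 27 = 5
Dy = (-1)(-9) - (-1)(-8) = 9 - 8 = 1
x = Dx/D = 5/1 = 5
y = Dy/D = 1/1 = 1

x = 5, y = 1


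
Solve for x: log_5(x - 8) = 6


Convert to exponential form: x - 8 = 5^6 = 15625
x = 15625 + 8 = 15633
Check: log_5(15633 - 8) = log_5(15625) = log_5(15625) = 6 ✓

x = 15633


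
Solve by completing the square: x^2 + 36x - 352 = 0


Start: x^2 + 36x - 352 = 0
Move constant: x^2 + 36x = 352
Half of 36 is 18, squared is 324
Add 324 to both sides: x^2 + 36x + 324 = 676
(x + 18)^2 = 676
x + 18 = ±26
x = -18 + 26 = 8 or x = -18 - 26 = -44

x = -44, x = 8


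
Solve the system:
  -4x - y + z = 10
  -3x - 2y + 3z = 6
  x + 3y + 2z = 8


Using Cramer's rule. Expand each determinant along the first row.
D  = (-4)*[(-2)*2 - 3*3] - (-1)*[(-3)*2 - 3*1] + 1*[(-3)*3 - (-2)*1]
  = (-4)*(-13) - (-1)*(-9) + 1*(-7) = 36
Dx = 10*[(-2)*2 - 3*3] - (-1)*[6*2 - 3*8] + 1*[6*3 - (-2)*8]
  = 10*(-13) - (-1)*(-12) + 1*(34) = -108
Dy = (-4)*[6*2 - 3*8] - 10*[(-3)*2 - 3*1] + 1*[(-3)*8 - 6*1]
  = (-4)*(-12) - 10*(-9) + 1*(-30) = 108
Dz = (-4)*[(-2)*8 - 6*3] - (-1)*[(-3)*8 - 6*1] + 10*[(-3)*3 - (-2)*1]
  = (-4)*(-34) - (-1)*(-30) + 10*(-7) = 36
x = Dx/D = -108/36 = -3, y = Dy/D = 108/36 = 3, z = Dz/D = 36/36 = 1
Check eq1: (-4)(-3) + (-1)(3) + (1)(1) = 10 = 10 ✓
Check eq2: (-3)(-3) + (-2)(3) + (3)(1) = 6 = 6 ✓
Check eq3: (1)(-3) + (3)(3) + (2)(1) = 8 = 8 ✓

x = -3, y = 3, z = 1


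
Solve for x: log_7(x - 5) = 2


Convert to exponential form: x - 5 = 7^2 = 49
x = 49 + 5 = 54
Check: log_7(54 - 5) = log_7(49) = log_7(49) = 2 ✓

x = 54


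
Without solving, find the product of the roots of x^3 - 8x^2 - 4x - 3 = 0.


By Vieta's formulas for x^3 + bx^2 + cx + d = 0:
  r1 + r2 + r3 = -b/a = 8
  r1*r2 + r1*r3 + r2*r3 = c/a = -4
  r1*r2*r3 = -d/a = 3


Product = 3


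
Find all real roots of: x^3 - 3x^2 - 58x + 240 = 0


Let p(x) = x^3 - 3x^2 - 58x + 240. By the rational root theorem (leading coefficient 1), any rational root is an integer divisor of 240: try ±1, ±2, ... in turn.
Test x = 1: value = 180 ≠ 0.
Test x = -1: value = 294 ≠ 0.
Test x = 2: value = 120 ≠ 0.
Test x = -2: value = 336 ≠ 0.
Test x = 3: value = 66 ≠ 0.
Test x = -3: value = 360 ≠ 0.
Test x = 4: value = 24 ≠ 0.
Test x = -4: value = 360 ≠ 0.
Test x = 5: value = 0 ✓, so (x - 5) is a factor.
Synthetic division by (x - 5): bring down 1; 1(5) - 3 = 2; 2(5) - 58 = -48; (-48)(5) + 240 = 0 → quotient x^2 + 2x - 48, remainder 0.
Solve the quadratic x^2 + 2x - 48 = 0: discriminant = 2^2 - 4(1)(-48) = 4 + 192 = 196.
sqrt(196) = 14, so x = (-2 ± 14)/2: x = 6 or x = -8.

x = -8, x = 5, x = 6


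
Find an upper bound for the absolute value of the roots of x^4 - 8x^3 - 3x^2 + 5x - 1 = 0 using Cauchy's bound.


Cauchy's bound: all roots r satisfy |r| <= 1 + max(|a_i/a_n|) for i = 0,...,n-1
where a_n is the leading coefficient.

Coefficients: [1, -8, -3, 5, -1]
Leading coefficient a_n = 1
Ratios |a_i/a_n|: 8, 3, 5, 1
Maximum ratio: 8
Cauchy's bound: |r| <= 1 + 8 = 9

Upper bound = 9


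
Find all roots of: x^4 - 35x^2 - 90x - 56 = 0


Let p(x) = x^4 - 35x^2 - 90x - 56. By the rational root theorem (leading coefficient 1), any rational root is an integer divisor of 56: try ±1, ±2, ... in turn.
Test x = 1: value = -180 ≠ 0.
Test x = -1: value = 0 ✓, so (x + 1) is a factor.
Synthetic division by (x + 1): bring down 1; 1(-1) + 0 = -1; (-1)(-1) - 35 = -34; (-34)(-1) - 90 = -56; (-56)(-1) - 56 = 0 → quotient x^3 - x^2 - 34x - 56, remainder 0.
Continue with the quotient x^3 - x^2 - 34x - 56 (candidates must divide 56; re-test x = -1 first in case it repeats).
Test x = -1: value = -24 ≠ 0.
Test x = 2: value = -120 ≠ 0.
Test x = -2: value = 0 ✓, so (x + 2) is a factor.
Synthetic division by (x + 2): bring down 1; 1(-2) - 1 = -3; (-3)(-2) - 34 = -28; (-28)(-2) - 56 = 0 → quotient x^2 - 3x - 28, remainder 0.
Solve the quadratic x^2 - 3x - 28 = 0: discriminant = (-3)^2 - 4(1)(-28) = 9 + 112 = 121.
sqrt(121) = 11, so x = (3 ± 11)/2: x = 7 or x = -4.
Collecting all roots found:

x = -4, x = -2, x = -1, x = 7


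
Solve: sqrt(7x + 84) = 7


Square both sides: 7x + 84 = 7^2 = 49
7x = 49 - 84 = -35
x = -5
Check: sqrt(7*(-5) + 84) = sqrt(49) = 7 ✓

x = -5


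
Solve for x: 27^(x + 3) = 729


Express both sides with the same base.
729 = 27^2
Since the bases match, equate exponents: x + 3 = 2
So x = 2 - (3) = -1

x = -1


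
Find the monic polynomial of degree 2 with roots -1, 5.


A monic polynomial with roots -1, 5 is:
p(x) = (x + 1)(x - 5)
After multiplying by (x + 1): x + 1
After multiplying by (x - 5): x^2 - 4x - 5

x^2 - 4x - 5


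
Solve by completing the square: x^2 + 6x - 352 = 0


Start: x^2 + 6x - 352 = 0
Move constant: x^2 + 6x = 352
Half of 6 is 3, squared is 9
Add 9 to both sides: x^2 + 6x + 9 = 361
(x + 3)^2 = 361
x + 3 = ±19
x = -3 + 19 = 16 or x = -3 - 19 = -22

x = -22, x = 16


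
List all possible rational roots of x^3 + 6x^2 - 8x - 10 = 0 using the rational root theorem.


Rational root theorem: possible roots are ±p/q where:
  p divides the constant term (-10): p ∈ {1, 2, 5, 10}
  q divides the leading coefficient (1): q ∈ {1}

All possible rational roots: -10, -5, -2, -1, 1, 2, 5, 10

-10, -5, -2, -1, 1, 2, 5, 10


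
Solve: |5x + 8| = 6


An absolute value equation |expr| = 6 gives two cases:
Case 1: 5x + 8 = 6
  5x = -2, so x = -2/5
Case 2: 5x + 8 = -6
  5x = -14, so x = -14/5

x = -14/5, x = -2/5


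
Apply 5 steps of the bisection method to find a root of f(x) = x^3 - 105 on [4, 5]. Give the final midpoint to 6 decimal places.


f(x) = x^3 - 105
f(4) = -41 < 0
f(5) = 20 > 0

Step 1: midpoint = (4.000000 + 5.000000)/2 = 4.500000
  f(4.500000) = -13.875000
  f(mid) < 0, so root is in [4.500000, 5.000000]

Step 2: midpoint = (4.500000 + 5.000000)/2 = 4.750000
  f(4.750000) = 2.171875
  f(mid) > 0, so root is in [4.500000, 4.750000]

Step 3: midpoint = (4.500000 + 4.750000)/2 = 4.625000
  f(4.625000) = -6.068359
  f(mid) < 0, so root is in [4.625000, 4.750000]

Step 4: midpoint = (4.625000 + 4.750000)/2 = 4.687500
  f(4.687500) = -2.003174
  f(mid) < 0, so root is in [4.687500, 4.750000]

Step 5: midpoint = (4.687500 + 4.750000)/2 = 4.718750
  f(4.718750) = 0.070526
  f(mid) > 0, so root is in [4.687500, 4.718750]

midpoint = 4.718750


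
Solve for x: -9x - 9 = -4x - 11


Starting with: -9x - 9 = -4x - 11
Move all x terms to left: (-9 + 4)x = -11 + 9
Simplify: -5x = -2
Divide both sides by -5: x = 2/5

x = 2/5


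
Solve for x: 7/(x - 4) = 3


Multiply both sides by (x - 4): 7 = 3(x - 4)
Distribute: 7 = 3x - 12
3x = 7 + 12 = 19
x = 19/3

x = 19/3


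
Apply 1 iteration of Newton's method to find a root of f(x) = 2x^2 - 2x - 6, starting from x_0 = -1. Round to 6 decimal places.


Newton's method: x_(n+1) = x_n - f(x_n)/f'(x_n)
f(x) = 2x^2 - 2x - 6
f'(x) = 4x - 2

Iteration 1:
  f(-1.000000) = -2.000000
  f'(-1.000000) = -6.000000
  x_1 = -1.000000 - (-2.000000)/(-6.000000) = -1.333333

x_1 = -1.333333


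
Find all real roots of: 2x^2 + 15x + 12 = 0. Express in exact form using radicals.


Using the quadratic formula: x = (-b ± sqrt(b^2 - 4ac)) / (2a)
Here a = 2, b = 15, c = 12
Discriminant = b^2 - 4ac = 15^2 - 4(2)(12) = 225 - 96 = 129
Since discriminant = 129 > 0, there are two real roots.
x = (-15 ± sqrt(129)) / 4
Numerically: x ≈ -0.9105 or x ≈ -6.5895

x = (-15 + sqrt(129)) / 4 or x = (-15 - sqrt(129)) / 4


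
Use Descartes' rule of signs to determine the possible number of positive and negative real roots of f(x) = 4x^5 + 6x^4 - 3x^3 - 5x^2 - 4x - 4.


Descartes' rule of signs:

For positive roots, count sign changes in f(x) = 4x^5 + 6x^4 - 3x^3 - 5x^2 - 4x - 4:
Signs of coefficients: +, +, -, -, -, -
Number of sign changes: 1
Possible positive real roots: 1

For negative roots, examine f(-x) = -4x^5 + 6x^4 + 3x^3 - 5x^2 + 4x - 4:
Signs of coefficients: -, +, +, -, +, -
Number of sign changes: 4
Possible negative real roots: 4, 2, 0

Positive roots: 1; Negative roots: 4 or 2 or 0


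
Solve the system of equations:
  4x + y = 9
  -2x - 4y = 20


Using Cramer's rule:
Determinant D = (4)(-4) - (-2)(1) = -16 + 2 = -14
Dx = (9)(-4) - (20)(1) = -36 - 20 = -56
Dy = (4)(20) - (-2)(9) = 80 + 18 = 98
x = Dx/D = -56/-14 = 4
y = Dy/D = 98/-14 = -7

x = 4, y = -7


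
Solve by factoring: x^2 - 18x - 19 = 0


We need two numbers that multiply to -19 and add to -18.
Those numbers are 1 and -19 (since 1 * (-19) = -19 and 1 + (-19) = -18).
So x^2 - 18x - 19 = (x + 1)(x - 19) = 0
Setting each factor to zero: x = -1 or x = 19

x = -1, x = 19


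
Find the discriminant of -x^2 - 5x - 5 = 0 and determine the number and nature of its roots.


For ax^2 + bx + c = 0, discriminant D = b^2 - 4ac
Here a = -1, b = -5, c = -5
D = (-5)^2 - 4(-1)(-5) = 25 - 20 = 5

D = 5 > 0 but not a perfect square
The equation has 2 distinct real irrational roots.

Discriminant = 5, 2 distinct real irrational roots


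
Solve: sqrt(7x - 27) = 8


Square both sides: 7x - 27 = 8^2 = 64
7x = 64 + 27 = 91
x = 13
Check: sqrt(7*13 - 27) = sqrt(64) = 8 ✓

x = 13


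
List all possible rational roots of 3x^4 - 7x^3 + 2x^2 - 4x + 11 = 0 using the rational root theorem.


Rational root theorem: possible roots are ±p/q where:
  p divides the constant term (11): p ∈ {1, 11}
  q divides the leading coefficient (3): q ∈ {1, 3}

All possible rational roots: -11, -11/3, -1, -1/3, 1/3, 1, 11/3, 11

-11, -11/3, -1, -1/3, 1/3, 1, 11/3, 11


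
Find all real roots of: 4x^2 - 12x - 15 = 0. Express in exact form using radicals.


Using the quadratic formula: x = (-b ± sqrt(b^2 - 4ac)) / (2a)
Here a = 4, b = -12, c = -15
Discriminant = b^2 - 4ac = (-12)^2 - 4(4)(-15) = 144 + 240 = 384
Since discriminant = 384 > 0, there are two real roots.
x = (12 ± 8*sqrt(6)) / 8
Simplifying: x = (3 ± 2*sqrt(6)) / 2
Numerically: x ≈ 3.9495 or x ≈ -0.9495

x = (3 + 2*sqrt(6)) / 2 or x = (3 - 2*sqrt(6)) / 2


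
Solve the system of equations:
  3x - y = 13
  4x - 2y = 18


Using Cramer's rule:
Determinant D = (3)(-2) - (4)(-1) = -6 + 4 = -2
Dx = (13)(-2) - (18)(-1) = -26 + 18 = -8
Dy = (3)(18) - (4)(13) = 54 - 52 = 2
x = Dx/D = -8/-2 = 4
y = Dy/D = 2/-2 = -1

x = 4, y = -1


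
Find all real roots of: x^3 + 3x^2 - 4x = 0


The constant term is 0, so x = 0 is a root. Factor out x:
  x(x^2 + 3x - 4) = 0
Solve the quadratic x^2 + 3x - 4 = 0: discriminant = 3^2 - 4(1)(-4) = 9 + 16 = 25.
sqrt(25) = 5, so x = (-3 ± 5)/2: x = 1 or x = -4.

x = -4, x = 0, x = 1


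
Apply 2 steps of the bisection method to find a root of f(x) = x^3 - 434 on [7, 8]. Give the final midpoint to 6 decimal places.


f(x) = x^3 - 434
f(7) = -91 < 0
f(8) = 78 > 0

Step 1: midpoint = (7.000000 + 8.000000)/2 = 7.500000
  f(7.500000) = -12.125000
  f(mid) < 0, so root is in [7.500000, 8.000000]

Step 2: midpoint = (7.500000 + 8.000000)/2 = 7.750000
  f(7.750000) = 31.484375
  f(mid) > 0, so root is in [7.500000, 7.750000]

midpoint = 7.750000


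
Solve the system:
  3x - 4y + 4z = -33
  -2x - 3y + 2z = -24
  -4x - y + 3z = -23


Using Cramer's rule. Expand each determinant along the first row.
D  = 3*[(-3)*3 - 2*(-1)] - (-4)*[(-2)*3 - 2*(-4)] + 4*[(-2)*(-1) - (-3)*(-4)]
  = 3*(-7) - (-4)*(2) + 4*(-10) = -53
Dx = (-33)*[(-3)*3 - 2*(-1)] - (-4)*[(-24)*3 - 2*(-23)] + 4*[(-24)*(-1) - (-3)*(-23)]
  = (-33)*(-7) - (-4)*(-26) + 4*(-45) = -53
Dy = 3*[(-24)*3 - 2*(-23)] - (-33)*[(-2)*3 - 2*(-4)] + 4*[(-2)*(-23) - (-24)*(-4)]
  = 3*(-26) - (-33)*(2) + 4*(-50) = -212
Dz = 3*[(-3)*(-23) - (-24)*(-1)] - (-4)*[(-2)*(-23) - (-24)*(-4)] + (-33)*[(-2)*(-1) - (-3)*(-4)]
  = 3*(45) - (-4)*(-50) + (-33)*(-10) = 265
x = Dx/D = -53/-53 = 1, y = Dy/D = -212/-53 = 4, z = Dz/D = 265/-53 = -5
Check eq1: (3)(1) + (-4)(4) + (4)(-5) = -33 = -33 ✓
Check eq2: (-2)(1) + (-3)(4) + (2)(-5) = -24 = -24 ✓
Check eq3: (-4)(1) + (-1)(4) + (3)(-5) = -23 = -23 ✓

x = 1, y = 4, z = -5


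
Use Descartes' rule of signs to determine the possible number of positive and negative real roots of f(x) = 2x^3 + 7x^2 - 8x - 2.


Descartes' rule of signs:

For positive roots, count sign changes in f(x) = 2x^3 + 7x^2 - 8x - 2:
Signs of coefficients: +, +, -, -
Number of sign changes: 1
Possible positive real roots: 1

For negative roots, examine f(-x) = -2x^3 + 7x^2 + 8x - 2:
Signs of coefficients: -, +, +, -
Number of sign changes: 2
Possible negative real roots: 2, 0

Positive roots: 1; Negative roots: 2 or 0


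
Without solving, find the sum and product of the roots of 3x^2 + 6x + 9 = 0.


By Vieta's formulas for ax^2 + bx + c = 0:
  Sum of roots = -b/a
  Product of roots = c/a

Here a = 3, b = 6, c = 9
Sum = -(6)/3 = -2
Product = 9/3 = 3

Sum = -2, Product = 3


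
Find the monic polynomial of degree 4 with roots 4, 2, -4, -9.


A monic polynomial with roots 4, 2, -4, -9 is:
p(x) = (x - 4)(x - 2)(x + 4)(x + 9)
After multiplying by (x - 4): x - 4
After multiplying by (x - 2): x^2 - 6x + 8
After multiplying by (x + 4): x^3 - 2x^2 - 16x + 32
After multiplying by (x + 9): x^4 + 7x^3 - 34x^2 - 112x + 288

x^4 + 7x^3 - 34x^2 - 112x + 288


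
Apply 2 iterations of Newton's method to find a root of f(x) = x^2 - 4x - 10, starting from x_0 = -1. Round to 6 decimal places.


Newton's method: x_(n+1) = x_n - f(x_n)/f'(x_n)
f(x) = x^2 - 4x - 10
f'(x) = 2x - 4

Iteration 1:
  f(-1.000000) = -5.000000
  f'(-1.000000) = -6.000000
  x_1 = -1.000000 - (-5.000000)/(-6.000000) = -1.833333

Iteration 2:
  f(-1.833333) = 0.694444
  f'(-1.833333) = -7.666667
  x_2 = -1.833333 - (0.694444)/(-7.666667) = -1.742754

x_2 = -1.742754


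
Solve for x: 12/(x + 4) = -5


Multiply both sides by (x + 4): 12 = -5(x + 4)
Distribute: 12 = -5x - 20
-5x = 12 + 20 = 32
x = -32/5

x = -32/5


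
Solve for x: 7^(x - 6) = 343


Express both sides with the same base.
343 = 7^3
Since the bases match, equate exponents: x - 6 = 3
So x = 3 - (-6) = 9

x = 9


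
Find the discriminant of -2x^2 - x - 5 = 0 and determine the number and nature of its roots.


For ax^2 + bx + c = 0, discriminant D = b^2 - 4ac
Here a = -2, b = -1, c = -5
D = (-1)^2 - 4(-2)(-5) = 1 - 40 = -39

D = -39 < 0
The equation has no real roots (2 complex conjugate roots).

Discriminant = -39, no real roots (2 complex conjugate roots)


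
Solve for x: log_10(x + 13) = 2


Convert to exponential form: x + 13 = 10^2 = 100
x = 100 - 13 = 87
Check: log_10(87 + 13) = log_10(100) = log_10(100) = 2 ✓

x = 87


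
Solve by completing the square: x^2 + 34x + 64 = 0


Start: x^2 + 34x + 64 = 0
Move constant: x^2 + 34x = -64
Half of 34 is 17, squared is 289
Add 289 to both sides: x^2 + 34x + 289 = 225
(x + 17)^2 = 225
x + 17 = ±15
x = -17 + 15 = -2 or x = -17 - 15 = -32

x = -32, x = -2


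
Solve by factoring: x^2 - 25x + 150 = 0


We need two numbers that multiply to 150 and add to -25.
Those numbers are -15 and -10 (since (-15) * (-10) = 150 and (-15) + (-10) = -25).
So x^2 - 25x + 150 = (x - 15)(x - 10) = 0
Setting each factor to zero: x = 15 or x = 10

x = 10, x = 15


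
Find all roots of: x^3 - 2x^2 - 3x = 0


The constant term is 0, so x = 0 is a root. Factor out x:
  x^2 - 2x - 3 = 0
Solve the quadratic x^2 - 2x - 3 = 0: discriminant = (-2)^2 - 4(1)(-3) = 4 + 12 = 16.
sqrt(16) = 4, so x = (2 ± 4)/2: x = 3 or x = -1.
Collecting all roots found:

x = -1, x = 0, x = 3


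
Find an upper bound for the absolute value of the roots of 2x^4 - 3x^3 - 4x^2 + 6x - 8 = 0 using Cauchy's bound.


Cauchy's bound: all roots r satisfy |r| <= 1 + max(|a_i/a_n|) for i = 0,...,n-1
where a_n is the leading coefficient.

Coefficients: [2, -3, -4, 6, -8]
Leading coefficient a_n = 2
Ratios |a_i/a_n|: 3/2, 2, 3, 4
Maximum ratio: 4
Cauchy's bound: |r| <= 1 + 4 = 5

Upper bound = 5


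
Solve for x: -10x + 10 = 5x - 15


Starting with: -10x + 10 = 5x - 15
Move all x terms to left: (-10 - 5)x = -15 - 10
Simplify: -15x = -25
Divide both sides by -15: x = 5/3

x = 5/3


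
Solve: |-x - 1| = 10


An absolute value equation |expr| = 10 gives two cases:
Case 1: -x - 1 = 10
  -x = 11, so x = -11
Case 2: -x - 1 = -10
  -x = -9, so x = 9

x = -11, x = 9


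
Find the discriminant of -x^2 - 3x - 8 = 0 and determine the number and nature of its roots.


For ax^2 + bx + c = 0, discriminant D = b^2 - 4ac
Here a = -1, b = -3, c = -8
D = (-3)^2 - 4(-1)(-8) = 9 - 32 = -23

D = -23 < 0
The equation has no real roots (2 complex conjugate roots).

Discriminant = -23, no real roots (2 complex conjugate roots)


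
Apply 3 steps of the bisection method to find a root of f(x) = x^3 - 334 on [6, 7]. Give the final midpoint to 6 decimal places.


f(x) = x^3 - 334
f(6) = -118 < 0
f(7) = 9 > 0

Step 1: midpoint = (6.000000 + 7.000000)/2 = 6.500000
  f(6.500000) = -59.375000
  f(mid) < 0, so root is in [6.500000, 7.000000]

Step 2: midpoint = (6.500000 + 7.000000)/2 = 6.750000
  f(6.750000) = -26.453125
  f(mid) < 0, so root is in [6.750000, 7.000000]

Step 3: midpoint = (6.750000 + 7.000000)/2 = 6.875000
  f(6.875000) = -9.048828
  f(mid) < 0, so root is in [6.875000, 7.000000]

midpoint = 6.875000


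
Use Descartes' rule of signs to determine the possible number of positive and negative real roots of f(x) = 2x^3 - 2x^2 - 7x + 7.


Descartes' rule of signs:

For positive roots, count sign changes in f(x) = 2x^3 - 2x^2 - 7x + 7:
Signs of coefficients: +, -, -, +
Number of sign changes: 2
Possible positive real roots: 2, 0

For negative roots, examine f(-x) = -2x^3 - 2x^2 + 7x + 7:
Signs of coefficients: -, -, +, +
Number of sign changes: 1
Possible negative real roots: 1

Positive roots: 2 or 0; Negative roots: 1


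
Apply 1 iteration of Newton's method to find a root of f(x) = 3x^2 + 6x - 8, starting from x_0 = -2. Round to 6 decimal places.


Newton's method: x_(n+1) = x_n - f(x_n)/f'(x_n)
f(x) = 3x^2 + 6x - 8
f'(x) = 6x + 6

Iteration 1:
  f(-2.000000) = -8.000000
  f'(-2.000000) = -6.000000
  x_1 = -2.000000 - (-8.000000)/(-6.000000) = -3.333333

x_1 = -3.333333


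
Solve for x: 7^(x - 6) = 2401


Express both sides with the same base.
2401 = 7^4
Since the bases match, equate exponents: x - 6 = 4
So x = 4 - (-6) = 10

x = 10


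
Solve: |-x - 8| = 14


An absolute value equation |expr| = 14 gives two cases:
Case 1: -x - 8 = 14
  -x = 22, so x = -22
Case 2: -x - 8 = -14
  -x = -6, so x = 6

x = -22, x = 6


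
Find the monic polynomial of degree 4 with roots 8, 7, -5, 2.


A monic polynomial with roots 8, 7, -5, 2 is:
p(x) = (x - 8)(x - 7)(x + 5)(x - 2)
After multiplying by (x - 8): x - 8
After multiplying by (x - 7): x^2 - 15x + 56
After multiplying by (x + 5): x^3 - 10x^2 - 19x + 280
After multiplying by (x - 2): x^4 - 12x^3 + x^2 + 318x - 560

x^4 - 12x^3 + x^2 + 318x - 560


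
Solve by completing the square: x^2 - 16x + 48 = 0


Start: x^2 - 16x + 48 = 0
Move constant: x^2 - 16x = -48
Half of -16 is -8, squared is 64
Add 64 to both sides: x^2 - 16x + 64 = 16
(x - 8)^2 = 16
x - 8 = ±4
x = 8 + 4 = 12 or x = 8 - 4 = 4

x = 4, x = 12


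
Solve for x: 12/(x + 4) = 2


Multiply both sides by (x + 4): 12 = 2(x + 4)
Distribute: 12 = 2x + 8
2x = 12 - 8 = 4
x = 2

x = 2


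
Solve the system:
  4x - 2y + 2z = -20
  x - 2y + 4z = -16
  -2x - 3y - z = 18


Using Cramer's rule. Expand each determinant along the first row.
D  = 4*[(-2)*(-1) - 4*(-3)] - (-2)*[1*(-1) - 4*(-2)] + 2*[1*(-3) - (-2)*(-2)]
  = 4*(14) - (-2)*(7) + 2*(-7) = 56
Dx = (-20)*[(-2)*(-1) - 4*(-3)] - (-2)*[(-16)*(-1) - 4*18] + 2*[(-16)*(-3) - (-2)*18]
  = (-20)*(14) - (-2)*(-56) + 2*(84) = -224
Dy = 4*[(-16)*(-1) - 4*18] - (-20)*[1*(-1) - 4*(-2)] + 2*[1*18 - (-16)*(-2)]
  = 4*(-56) - (-20)*(7) + 2*(-14) = -112
Dz = 4*[(-2)*18 - (-16)*(-3)] - (-2)*[1*18 - (-16)*(-2)] + (-20)*[1*(-3) - (-2)*(-2)]
  = 4*(-84) - (-2)*(-14) + (-20)*(-7) = -224
x = Dx/D = -224/56 = -4, y = Dy/D = -112/56 = -2, z = Dz/D = -224/56 = -4
Check eq1: (4)(-4) + (-2)(-2) + (2)(-4) = -20 = -20 ✓
Check eq2: (1)(-4) + (-2)(-2) + (4)(-4) = -16 = -16 ✓
Check eq3: (-2)(-4) + (-3)(-2) + (-1)(-4) = 18 = 18 ✓

x = -4, y = -2, z = -4


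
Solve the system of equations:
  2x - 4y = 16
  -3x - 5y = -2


Using Cramer's rule:
Determinant D = (2)(-5) - (-3)(-4) = -10 - 12 = -22
Dx = (16)(-5) - (-2)(-4) = -80 - 8 = -88
Dy = (2)(-2) - (-3)(16) = -4 + 48 = 44
x = Dx/D = -88/-22 = 4
y = Dy/D = 44/-22 = -2

x = 4, y = -2


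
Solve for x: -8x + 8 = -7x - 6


Starting with: -8x + 8 = -7x - 6
Move all x terms to left: (-8 + 7)x = -6 - 8
Simplify: -x = -14
Divide both sides by -1: x = 14

x = 14


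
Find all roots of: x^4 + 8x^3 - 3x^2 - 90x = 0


The constant term is 0, so x = 0 is a root. Factor out x:
  x^3 + 8x^2 - 3x - 90 = 0
Let p(x) = x^3 + 8x^2 - 3x - 90. By the rational root theorem (leading coefficient 1), any rational root is an integer divisor of 90: try ±1, ±2, ... in turn.
Test x = 1: value = -84 ≠ 0.
Test x = -1: value = -80 ≠ 0.
Test x = 2: value = -56 ≠ 0.
Test x = -2: value = -60 ≠ 0.
Test x = 3: value = 0 ✓, so (x - 3) is a factor.
Synthetic division by (x - 3): bring down 1; 1(3) + 8 = 11; 11(3) - 3 = 30; 30(3) - 90 = 0 → quotient x^2 + 11x + 30, remainder 0.
Solve the quadratic x^2 + 11x + 30 = 0: discriminant = 11^2 - 4(1)(30) = 121 - 120 = 1.
sqrt(1) = 1, so x = (-11 ± 1)/2: x = -5 or x = -6.
Collecting all roots found:

x = -6, x = -5, x = 0, x = 3


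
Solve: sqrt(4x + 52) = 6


Square both sides: 4x + 52 = 6^2 = 36
4x = 36 - 52 = -16
x = -4
Check: sqrt(4*(-4) + 52) = sqrt(36) = 6 ✓

x = -4


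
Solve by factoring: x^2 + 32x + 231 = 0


We need two numbers that multiply to 231 and add to 32.
Those numbers are 21 and 11 (since 21 * 11 = 231 and 21 + 11 = 32).
So x^2 + 32x + 231 = (x + 21)(x + 11) = 0
Setting each factor to zero: x = -21 or x = -11

x = -21, x = -11


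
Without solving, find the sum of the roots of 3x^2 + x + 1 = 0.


By Vieta's formulas for ax^2 + bx + c = 0:
  Sum of roots = -b/a
  Product of roots = c/a

Here a = 3, b = 1, c = 1
Sum = -(1)/3 = -1/3
Product = 1/3 = 1/3

Sum = -1/3


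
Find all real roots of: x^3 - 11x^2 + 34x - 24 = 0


Let p(x) = x^3 - 11x^2 + 34x - 24. By the rational root theorem (leading coefficient 1), any rational root is an integer divisor of 24: try ±1, ±2, ... in turn.
Test x = 1: value = 0 ✓, so (x - 1) is a factor.
Synthetic division by (x - 1): bring down 1; 1(1) - 11 = -10; (-10)(1) + 34 = 24; 24(1) - 24 = 0 → quotient x^2 - 10x + 24, remainder 0.
Solve the quadratic x^2 - 10x + 24 = 0: discriminant = (-10)^2 - 4(1)(24) = 100 - 96 = 4.
sqrt(4) = 2, so x = (10 ± 2)/2: x = 6 or x = 4.

x = 1, x = 4, x = 6


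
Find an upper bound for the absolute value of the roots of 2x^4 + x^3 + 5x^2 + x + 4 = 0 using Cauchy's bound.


Cauchy's bound: all roots r satisfy |r| <= 1 + max(|a_i/a_n|) for i = 0,...,n-1
where a_n is the leading coefficient.

Coefficients: [2, 1, 5, 1, 4]
Leading coefficient a_n = 2
Ratios |a_i/a_n|: 1/2, 5/2, 1/2, 2
Maximum ratio: 5/2
Cauchy's bound: |r| <= 1 + 5/2 = 7/2

Upper bound = 7/2


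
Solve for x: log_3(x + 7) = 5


Convert to exponential form: x + 7 = 3^5 = 243
x = 243 - 7 = 236
Check: log_3(236 + 7) = log_3(243) = log_3(243) = 5 ✓

x = 236


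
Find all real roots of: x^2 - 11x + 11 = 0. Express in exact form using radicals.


Using the quadratic formula: x = (-b ± sqrt(b^2 - 4ac)) / (2a)
Here a = 1, b = -11, c = 11
Discriminant = b^2 - 4ac = (-11)^2 - 4(1)(11) = 121 - 44 = 77
Since discriminant = 77 > 0, there are two real roots.
x = (11 ± sqrt(77)) / 2
Numerically: x ≈ 9.8875 or x ≈ 1.1125

x = (11 + sqrt(77)) / 2 or x = (11 - sqrt(77)) / 2


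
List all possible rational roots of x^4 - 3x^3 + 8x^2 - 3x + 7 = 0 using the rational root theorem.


Rational root theorem: possible roots are ±p/q where:
  p divides the constant term (7): p ∈ {1, 7}
  q divides the leading coefficient (1): q ∈ {1}

All possible rational roots: -7, -1, 1, 7

-7, -1, 1, 7


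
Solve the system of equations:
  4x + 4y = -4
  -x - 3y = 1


Using Cramer's rule:
Determinant D = (4)(-3) - (-1)(4) = -12 + 4 = -8
Dx = (-4)(-3) - (1)(4) = 12 - 4 = 8
Dy = (4)(1) - (-1)(-4) = 4 - 4 = 0
x = Dx/D = 8/-8 = -1
y = Dy/D = 0/-8 = 0

x = -1, y = 0


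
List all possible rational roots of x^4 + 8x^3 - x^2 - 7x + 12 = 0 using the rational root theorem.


Rational root theorem: possible roots are ±p/q where:
  p divides the constant term (12): p ∈ {1, 2, 3, 4, 6, 12}
  q divides the leading coefficient (1): q ∈ {1}

All possible rational roots: -12, -6, -4, -3, -2, -1, 1, 2, 3, 4, 6, 12

-12, -6, -4, -3, -2, -1, 1, 2, 3, 4, 6, 12


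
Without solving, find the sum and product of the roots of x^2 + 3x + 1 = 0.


By Vieta's formulas for ax^2 + bx + c = 0:
  Sum of roots = -b/a
  Product of roots = c/a

Here a = 1, b = 3, c = 1
Sum = -(3)/1 = -3
Product = 1/1 = 1

Sum = -3, Product = 1


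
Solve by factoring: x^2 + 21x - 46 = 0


We need two numbers that multiply to -46 and add to 21.
Those numbers are -2 and 23 (since (-2) * 23 = -46 and (-2) + 23 = 21).
So x^2 + 21x - 46 = (x - 2)(x + 23) = 0
Setting each factor to zero: x = 2 or x = -23

x = -23, x = 2


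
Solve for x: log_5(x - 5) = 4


Convert to exponential form: x - 5 = 5^4 = 625
x = 625 + 5 = 630
Check: log_5(630 - 5) = log_5(625) = log_5(625) = 4 ✓

x = 630
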